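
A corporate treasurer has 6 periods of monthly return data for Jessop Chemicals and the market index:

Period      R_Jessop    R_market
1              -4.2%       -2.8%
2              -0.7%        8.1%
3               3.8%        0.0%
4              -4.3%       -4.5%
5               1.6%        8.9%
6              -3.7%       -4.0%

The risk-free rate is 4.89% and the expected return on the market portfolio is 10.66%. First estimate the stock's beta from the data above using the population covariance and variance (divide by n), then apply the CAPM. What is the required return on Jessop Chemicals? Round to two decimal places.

Mean R_i = (-4.2 − 0.7 + 3.8 − 4.3 + 1.6 − 3.7) / 6 = -1.2500%
Mean R_m = (-2.8 + 8.1 + 0.0 − 4.5 + 8.9 − 4.0) / 6 = 0.9500%
Σ(R_i − R̄_i)(R_m − R̄_m) = 61.6050  ⇒  Cov = 61.6050 / 6 = 10.2675
Σ(R_m − R̄_m)² = 183.4950  ⇒  Var(R_m) = 183.4950 / 6 = 30.5825
β = Cov / Var(R_m) = 10.2675 / 30.5825 = 0.3357
MRP = 10.66% − 4.89% = 5.77%
E(R) = R_f + β × MRP = 4.89% + 0.3357 × 5.77% = 6.83%

6.83%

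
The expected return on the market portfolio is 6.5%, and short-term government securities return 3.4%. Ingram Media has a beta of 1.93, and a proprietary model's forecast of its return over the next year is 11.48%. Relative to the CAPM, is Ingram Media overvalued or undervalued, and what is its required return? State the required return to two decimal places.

Undervalued; required return 9.38%

MRP = 6.5% − 3.4% = 3.10%
Required return = R_f + β·MRP = 3.4% + 1.93 × 3.1% = 9.38%
Forecast 11.48% > required 9.38% → the stock plots above the SML → undervalued.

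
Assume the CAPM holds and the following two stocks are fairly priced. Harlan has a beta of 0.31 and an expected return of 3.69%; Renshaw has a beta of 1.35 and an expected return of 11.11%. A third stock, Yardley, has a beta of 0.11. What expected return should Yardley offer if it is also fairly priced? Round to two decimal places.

2.26%

MRP (SML slope) = (11.11% − 3.69%) / (1.35 − 0.31) = 7.42% / 1.04 = 7.1346%
R_f (intercept) = 3.69% − 0.31 × 7.1346% = 1.4783%
E(R_Yardley) = R_f + β × MRP = 1.4783% + 0.11 × 7.1346% = 2.26%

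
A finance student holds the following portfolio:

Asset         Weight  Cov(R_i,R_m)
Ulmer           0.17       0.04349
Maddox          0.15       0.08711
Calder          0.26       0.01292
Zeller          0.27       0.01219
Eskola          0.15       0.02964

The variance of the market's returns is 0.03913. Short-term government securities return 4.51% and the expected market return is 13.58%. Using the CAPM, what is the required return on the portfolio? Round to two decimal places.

β_Ulmer = 0.04349 / 0.03913 = 1.1114
β_Maddox = 0.08711 / 0.03913 = 2.2262
β_Calder = 0.01292 / 0.03913 = 0.3302
β_Zeller = 0.01219 / 0.03913 = 0.3115
β_Eskola = 0.02964 / 0.03913 = 0.7575
β_P = Σ w_i β_i = 0.17×1.1114 + 0.15×2.2262 + 0.26×0.3302 + 0.27×0.3115 + 0.15×0.7575 = 0.8065
MRP = 13.58% − 4.51% = 9.07%
E(R_P) = R_f + β_P × MRP = 4.51% + 0.8065 × 9.07% = 11.82%

11.82%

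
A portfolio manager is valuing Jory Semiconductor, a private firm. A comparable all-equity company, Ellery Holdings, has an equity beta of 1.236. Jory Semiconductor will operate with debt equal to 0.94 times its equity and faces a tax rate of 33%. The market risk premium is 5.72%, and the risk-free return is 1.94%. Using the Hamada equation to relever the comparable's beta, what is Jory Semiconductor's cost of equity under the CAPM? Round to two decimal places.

13.46%

β_L = β_U × [1 + (1 − t)(D/E)] = 1.236 × [1 + (1 − 0.33) × 0.94]
    = 1.236 × [1 + 0.67 × 0.94] = 1.236 × 1.6298 = 2.0144
E(R) = R_f + β_L × MRP = 1.94% + 2.0144 × 5.72% = 13.46%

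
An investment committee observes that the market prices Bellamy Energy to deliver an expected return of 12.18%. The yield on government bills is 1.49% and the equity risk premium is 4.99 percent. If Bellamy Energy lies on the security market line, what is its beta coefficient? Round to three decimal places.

β = (E(R) − R_f) / MRP = (12.18% − 1.49%) / 4.99% = 10.69% / 4.99% = 2.142

2.142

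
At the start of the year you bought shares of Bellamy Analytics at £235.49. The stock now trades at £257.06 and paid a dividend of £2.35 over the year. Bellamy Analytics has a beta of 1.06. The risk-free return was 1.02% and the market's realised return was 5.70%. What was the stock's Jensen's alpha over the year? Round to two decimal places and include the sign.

Realised HPR = (P1 + D1 − P0) / P0 = (257.06 + 2.35 − 235.49) / 235.49 = 23.92 / 235.49 = 10.1575%
MRP = 5.70% − 1.02% = 4.68%
CAPM required = R_f + β·MRP = 1.02% + 1.06 × 4.68% = 5.9808%
α = realised − required = 10.1575% − 5.9808% = +4.18%

+4.18%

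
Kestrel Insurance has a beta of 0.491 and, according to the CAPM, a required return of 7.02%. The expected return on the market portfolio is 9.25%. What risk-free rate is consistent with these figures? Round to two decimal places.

4.87%

E(R) = R_f + β(E(R_m) − R_f) = R_f(1 − β) + β·E(R_m)
7.02% = R_f × (1 − 0.491) + 0.491 × 9.25%
7.02% = R_f × 0.509 + 4.54175%
R_f = (7.02% − 4.54175%) / 0.509 = 4.87%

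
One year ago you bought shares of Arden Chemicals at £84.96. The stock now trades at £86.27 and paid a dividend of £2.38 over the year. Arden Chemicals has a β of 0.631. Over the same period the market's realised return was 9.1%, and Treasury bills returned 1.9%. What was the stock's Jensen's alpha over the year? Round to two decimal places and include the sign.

Realised HPR = (P1 + D1 − P0) / P0 = (86.27 + 2.38 − 84.96) / 84.96 = 3.69 / 84.96 = 4.3432%
MRP = 9.1% − 1.9% = 7.20%
CAPM required = R_f + β·MRP = 1.9% + 0.631 × 7.2% = 6.4432%
α = realised − required = 4.3432% − 6.4432% = -2.10%

-2.10%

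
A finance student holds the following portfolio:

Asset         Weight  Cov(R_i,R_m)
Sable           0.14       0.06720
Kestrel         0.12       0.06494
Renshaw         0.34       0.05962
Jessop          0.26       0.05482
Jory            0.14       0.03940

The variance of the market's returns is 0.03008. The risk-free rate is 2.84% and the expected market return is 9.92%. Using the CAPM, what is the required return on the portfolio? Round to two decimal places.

β_Sable = 0.06720 / 0.03008 = 2.2340
β_Kestrel = 0.06494 / 0.03008 = 2.1589
β_Renshaw = 0.05962 / 0.03008 = 1.9820
β_Jessop = 0.05482 / 0.03008 = 1.8225
β_Jory = 0.03940 / 0.03008 = 1.3098
β_P = Σ w_i β_i = 0.14×2.2340 + 0.12×2.1589 + 0.34×1.9820 + 0.26×1.8225 + 0.14×1.3098 = 1.9029
MRP = 9.92% − 2.84% = 7.08%
E(R_P) = R_f + β_P × MRP = 2.84% + 1.9029 × 7.08% = 16.31%

16.31%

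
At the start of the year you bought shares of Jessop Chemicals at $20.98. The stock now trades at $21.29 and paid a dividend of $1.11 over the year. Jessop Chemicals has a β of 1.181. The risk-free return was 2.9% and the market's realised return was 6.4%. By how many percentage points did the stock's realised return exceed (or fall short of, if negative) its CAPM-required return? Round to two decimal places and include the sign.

-0.27%

Realised HPR = (P1 + D1 − P0) / P0 = (21.29 + 1.11 − 20.98) / 20.98 = 1.42 / 20.98 = 6.7684%
MRP = 6.4% − 2.9% = 3.50%
CAPM required = R_f + β·MRP = 2.9% + 1.181 × 3.5% = 7.0335%
α = realised − required = 6.7684% − 7.0335% = -0.27%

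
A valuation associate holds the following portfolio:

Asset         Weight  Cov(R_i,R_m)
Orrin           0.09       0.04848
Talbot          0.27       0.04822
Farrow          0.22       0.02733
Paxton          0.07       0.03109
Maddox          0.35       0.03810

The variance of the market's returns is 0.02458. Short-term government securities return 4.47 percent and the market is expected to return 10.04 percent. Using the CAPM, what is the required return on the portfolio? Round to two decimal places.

β_Orrin = 0.04848 / 0.02458 = 1.9723
β_Talbot = 0.04822 / 0.02458 = 1.9618
β_Farrow = 0.02733 / 0.02458 = 1.1119
β_Paxton = 0.03109 / 0.02458 = 1.2648
β_Maddox = 0.03810 / 0.02458 = 1.5500
β_P = Σ w_i β_i = 0.09×1.9723 + 0.27×1.9618 + 0.22×1.1119 + 0.07×1.2648 + 0.35×1.5500 = 1.5828
MRP = 10.04% − 4.47% = 5.57%
E(R_P) = R_f + β_P × MRP = 4.47% + 1.5828 × 5.57% = 13.29%

13.29%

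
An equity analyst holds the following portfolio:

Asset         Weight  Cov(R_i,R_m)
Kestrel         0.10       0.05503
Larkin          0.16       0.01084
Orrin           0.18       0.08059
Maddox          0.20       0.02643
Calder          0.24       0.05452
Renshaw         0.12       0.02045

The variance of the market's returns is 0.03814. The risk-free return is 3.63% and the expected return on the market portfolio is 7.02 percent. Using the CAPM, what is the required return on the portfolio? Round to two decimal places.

β_Kestrel = 0.05503 / 0.03814 = 1.4428
β_Larkin = 0.01084 / 0.03814 = 0.2842
β_Orrin = 0.08059 / 0.03814 = 2.1130
β_Maddox = 0.02643 / 0.03814 = 0.6930
β_Calder = 0.05452 / 0.03814 = 1.4295
β_Renshaw = 0.02045 / 0.03814 = 0.5362
β_P = Σ w_i β_i = 0.10×1.4428 + 0.16×0.2842 + 0.18×2.1130 + 0.20×0.6930 + 0.24×1.4295 + 0.12×0.5362 = 1.1161
MRP = 7.02% − 3.63% = 3.39%
E(R_P) = R_f + β_P × MRP = 3.63% + 1.1161 × 3.39% = 7.41%

7.41%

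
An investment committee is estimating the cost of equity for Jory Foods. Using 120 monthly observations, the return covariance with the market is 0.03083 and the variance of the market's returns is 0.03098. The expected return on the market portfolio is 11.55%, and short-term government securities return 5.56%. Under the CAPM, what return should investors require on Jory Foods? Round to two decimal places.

11.52%

β = Cov(R_i, R_m) / Var(R_m) = 0.03083 / 0.03098 = 0.9952
MRP = 11.55% − 5.56% = 5.99%
E(R) = R_f + β × MRP = 5.56% + 0.9952 × 5.99% = 11.52%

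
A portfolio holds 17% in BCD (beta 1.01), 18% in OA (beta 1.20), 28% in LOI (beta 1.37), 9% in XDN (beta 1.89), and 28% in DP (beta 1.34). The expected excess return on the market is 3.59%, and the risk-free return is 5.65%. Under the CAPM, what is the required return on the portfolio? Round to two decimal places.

β_P = Σ w_i β_i = 0.17×1.01 + 0.18×1.20 + 0.28×1.37 + 0.09×1.89 + 0.28×1.34 = 1.3166
E(R_P) = R_f + β_P × MRP = 5.65% + 1.3166 × 3.59% = 10.38%

10.38%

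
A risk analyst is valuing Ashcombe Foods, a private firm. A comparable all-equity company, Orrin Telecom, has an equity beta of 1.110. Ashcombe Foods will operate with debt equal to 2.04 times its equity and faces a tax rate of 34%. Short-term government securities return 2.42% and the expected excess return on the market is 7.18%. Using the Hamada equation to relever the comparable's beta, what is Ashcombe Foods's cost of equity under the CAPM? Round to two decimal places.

21.12%

β_L = β_U × [1 + (1 − t)(D/E)] = 1.110 × [1 + (1 − 0.34) × 2.04]
    = 1.110 × [1 + 0.66 × 2.04] = 1.110 × 2.3464 = 2.6045
E(R) = R_f + β_L × MRP = 2.42% + 2.6045 × 7.18% = 21.12%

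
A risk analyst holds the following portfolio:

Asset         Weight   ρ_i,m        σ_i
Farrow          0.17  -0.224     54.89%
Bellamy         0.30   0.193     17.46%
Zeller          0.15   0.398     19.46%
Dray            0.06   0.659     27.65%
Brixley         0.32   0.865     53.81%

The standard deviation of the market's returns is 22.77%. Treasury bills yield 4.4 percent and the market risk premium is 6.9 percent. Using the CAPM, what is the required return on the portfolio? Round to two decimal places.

9.27%

β_Farrow = -0.224 × 54.89% / 22.77% = -0.5400
β_Bellamy = 0.193 × 17.46% / 22.77% = 0.1480
β_Zeller = 0.398 × 19.46% / 22.77% = 0.3401
β_Dray = 0.659 × 27.65% / 22.77% = 0.8002
β_Brixley = 0.865 × 53.81% / 22.77% = 2.0442
β_P = Σ w_i β_i = 0.17×-0.5400 + 0.30×0.1480 + 0.15×0.3401 + 0.06×0.8002 + 0.32×2.0442 = 0.7058
E(R_P) = R_f + β_P × MRP = 4.4% + 0.7058 × 6.9% = 9.27%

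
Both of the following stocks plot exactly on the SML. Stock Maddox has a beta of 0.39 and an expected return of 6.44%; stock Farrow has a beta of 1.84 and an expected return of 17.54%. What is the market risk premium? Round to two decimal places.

Both satisfy E(R) = R_f + β·MRP, so the slope of the SML is
MRP = (17.54% − 6.44%) / (1.84 − 0.39) = 11.10% / 1.45 = 7.6552%

7.66%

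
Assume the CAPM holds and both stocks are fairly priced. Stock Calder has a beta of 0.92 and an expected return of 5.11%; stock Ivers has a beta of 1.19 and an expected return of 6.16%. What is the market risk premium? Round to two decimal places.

Both satisfy E(R) = R_f + β·MRP, so the slope of the SML is
MRP = (6.16% − 5.11%) / (1.19 − 0.92) = 1.05% / 0.27 = 3.8889%

3.89%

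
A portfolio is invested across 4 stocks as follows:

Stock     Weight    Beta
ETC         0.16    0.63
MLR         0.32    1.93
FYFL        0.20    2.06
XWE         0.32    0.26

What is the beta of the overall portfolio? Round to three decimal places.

1.214

β_P = Σ w_i β_i = 0.16×0.63 + 0.32×1.93 + 0.20×2.06 + 0.32×0.26 = 1.2136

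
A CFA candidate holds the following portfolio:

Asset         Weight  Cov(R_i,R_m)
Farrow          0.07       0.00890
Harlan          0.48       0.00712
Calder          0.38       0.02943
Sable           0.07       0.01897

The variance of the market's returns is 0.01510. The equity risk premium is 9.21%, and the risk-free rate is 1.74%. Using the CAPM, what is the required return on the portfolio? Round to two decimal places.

11.84%

β_Farrow = 0.00890 / 0.01510 = 0.5894
β_Harlan = 0.00712 / 0.01510 = 0.4715
β_Calder = 0.02943 / 0.01510 = 1.9490
β_Sable = 0.01897 / 0.01510 = 1.2563
β_P = Σ w_i β_i = 0.07×0.5894 + 0.48×0.4715 + 0.38×1.9490 + 0.07×1.2563 = 1.0961
E(R_P) = R_f + β_P × MRP = 1.74% + 1.0961 × 9.21% = 11.84%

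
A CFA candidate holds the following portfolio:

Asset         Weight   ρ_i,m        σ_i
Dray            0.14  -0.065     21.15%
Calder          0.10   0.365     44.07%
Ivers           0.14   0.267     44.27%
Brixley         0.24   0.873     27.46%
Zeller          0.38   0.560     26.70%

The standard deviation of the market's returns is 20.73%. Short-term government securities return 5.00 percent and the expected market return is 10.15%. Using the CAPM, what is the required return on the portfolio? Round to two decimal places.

β_Dray = -0.065 × 21.15% / 20.73% = -0.0663
β_Calder = 0.365 × 44.07% / 20.73% = 0.7760
β_Ivers = 0.267 × 44.27% / 20.73% = 0.5702
β_Brixley = 0.873 × 27.46% / 20.73% = 1.1564
β_Zeller = 0.560 × 26.70% / 20.73% = 0.7213
β_P = Σ w_i β_i = 0.14×-0.0663 + 0.10×0.7760 + 0.14×0.5702 + 0.24×1.1564 + 0.38×0.7213 = 0.6998
MRP = 10.15% − 5.00% = 5.15%
E(R_P) = R_f + β_P × MRP = 5.00% + 0.6998 × 5.15% = 8.60%

8.60%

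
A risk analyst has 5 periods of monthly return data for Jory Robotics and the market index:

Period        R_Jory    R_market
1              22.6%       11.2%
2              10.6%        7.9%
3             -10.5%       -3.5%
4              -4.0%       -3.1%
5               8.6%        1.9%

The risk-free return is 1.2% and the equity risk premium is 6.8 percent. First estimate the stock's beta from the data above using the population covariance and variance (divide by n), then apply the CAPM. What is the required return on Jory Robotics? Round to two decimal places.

Mean R_i = (22.6 + 10.6 − 10.5 − 4.0 + 8.6) / 5 = 5.4600%
Mean R_m = (11.2 + 7.9 − 3.5 − 3.1 + 1.9) / 5 = 2.8800%
Σ(R_i − R̄_i)(R_m − R̄_m) = 323.7260  ⇒  Cov = 323.7260 / 5 = 64.7452
Σ(R_m − R̄_m)² = 171.8480  ⇒  Var(R_m) = 171.8480 / 5 = 34.3696
β = Cov / Var(R_m) = 64.7452 / 34.3696 = 1.8838
E(R) = R_f + β × MRP = 1.2% + 1.8838 × 6.8% = 14.01%

14.01%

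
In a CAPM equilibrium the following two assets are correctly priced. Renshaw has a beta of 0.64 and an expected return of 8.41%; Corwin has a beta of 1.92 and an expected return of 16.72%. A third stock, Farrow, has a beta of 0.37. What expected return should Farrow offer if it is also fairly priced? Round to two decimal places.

6.66%

MRP (SML slope) = (16.72% − 8.41%) / (1.92 − 0.64) = 8.31% / 1.28 = 6.4922%
R_f (intercept) = 8.41% − 0.64 × 6.4922% = 4.2550%
E(R_Farrow) = R_f + β × MRP = 4.2550% + 0.37 × 6.4922% = 6.66%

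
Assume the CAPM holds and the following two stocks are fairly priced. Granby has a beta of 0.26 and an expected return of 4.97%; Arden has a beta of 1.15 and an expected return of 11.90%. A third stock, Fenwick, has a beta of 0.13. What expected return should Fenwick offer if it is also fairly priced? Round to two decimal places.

3.96%

MRP (SML slope) = (11.90% − 4.97%) / (1.15 − 0.26) = 6.93% / 0.89 = 7.7865%
R_f (intercept) = 4.97% − 0.26 × 7.7865% = 2.9455%
E(R_Fenwick) = R_f + β × MRP = 2.9455% + 0.13 × 7.7865% = 3.96%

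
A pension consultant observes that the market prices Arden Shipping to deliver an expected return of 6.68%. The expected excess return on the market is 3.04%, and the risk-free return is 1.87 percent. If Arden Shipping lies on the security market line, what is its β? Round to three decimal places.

β = (E(R) − R_f) / MRP = (6.68% − 1.87%) / 3.04% = 4.81% / 3.04% = 1.582

1.582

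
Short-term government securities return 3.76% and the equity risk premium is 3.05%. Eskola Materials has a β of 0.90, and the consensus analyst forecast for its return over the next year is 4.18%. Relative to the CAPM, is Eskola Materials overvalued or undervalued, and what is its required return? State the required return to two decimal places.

Overvalued; required return 6.51%

Required return = R_f + β·MRP = 3.76% + 0.90 × 3.05% = 6.51%
Forecast 4.18% < required 6.51% → the stock plots below the SML → overvalued.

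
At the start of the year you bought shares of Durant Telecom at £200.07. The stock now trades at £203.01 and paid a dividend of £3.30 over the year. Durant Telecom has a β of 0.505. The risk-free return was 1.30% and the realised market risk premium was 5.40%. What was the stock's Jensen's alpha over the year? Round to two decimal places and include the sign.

Realised HPR = (P1 + D1 − P0) / P0 = (203.01 + 3.30 − 200.07) / 200.07 = 6.24 / 200.07 = 3.1189%
CAPM required = R_f + β·MRP = 1.30% + 0.505 × 5.40% = 4.02700%
α = realised − required = 3.1189% − 4.02700% = -0.91%

-0.91%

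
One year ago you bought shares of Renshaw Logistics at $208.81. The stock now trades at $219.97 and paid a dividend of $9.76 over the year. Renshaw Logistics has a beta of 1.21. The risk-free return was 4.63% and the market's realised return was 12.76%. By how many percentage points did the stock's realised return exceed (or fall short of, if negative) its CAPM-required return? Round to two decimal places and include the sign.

Realised HPR = (P1 + D1 − P0) / P0 = (219.97 + 9.76 − 208.81) / 208.81 = 20.92 / 208.81 = 10.0187%
MRP = 12.76% − 4.63% = 8.13%
CAPM required = R_f + β·MRP = 4.63% + 1.21 × 8.13% = 14.4673%
α = realised − required = 10.0187% − 14.4673% = -4.45%

-4.45%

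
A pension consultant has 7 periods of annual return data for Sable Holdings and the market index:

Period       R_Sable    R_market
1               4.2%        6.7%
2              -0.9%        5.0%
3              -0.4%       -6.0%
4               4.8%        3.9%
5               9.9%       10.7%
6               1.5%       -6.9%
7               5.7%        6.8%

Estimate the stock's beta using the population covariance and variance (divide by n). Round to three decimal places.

Mean R_i = (4.2 − 0.9 − 0.4 + 4.8 + 9.9 + 1.5 + 5.7) / 7 = 3.5429%
Mean R_m = (6.7 + 5.0 − 6.0 + 3.9 + 10.7 − 6.9 + 6.8) / 7 = 2.8857%
Σ(R_i − R̄_i)(R_m − R̄_m) = 107.5343  ⇒  Cov = 107.5343 / 7 = 15.3620
Σ(R_m − R̄_m)² = 271.1486  ⇒  Var(R_m) = 271.1486 / 7 = 38.7355
β = Cov / Var(R_m) = 15.3620 / 38.7355 = 0.3966

0.397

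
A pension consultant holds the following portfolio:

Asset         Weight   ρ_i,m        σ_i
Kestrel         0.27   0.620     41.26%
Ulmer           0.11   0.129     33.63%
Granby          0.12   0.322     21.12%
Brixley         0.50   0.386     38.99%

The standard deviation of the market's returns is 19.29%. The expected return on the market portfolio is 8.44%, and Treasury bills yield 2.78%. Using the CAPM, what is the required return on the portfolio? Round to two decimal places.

7.39%

β_Kestrel = 0.620 × 41.26% / 19.29% = 1.3261
β_Ulmer = 0.129 × 33.63% / 19.29% = 0.2249
β_Granby = 0.322 × 21.12% / 19.29% = 0.3525
β_Brixley = 0.386 × 38.99% / 19.29% = 0.7802
β_P = Σ w_i β_i = 0.27×1.3261 + 0.11×0.2249 + 0.12×0.3525 + 0.50×0.7802 = 0.8152
MRP = 8.44% − 2.78% = 5.66%
E(R_P) = R_f + β_P × MRP = 2.78% + 0.8152 × 5.66% = 7.39%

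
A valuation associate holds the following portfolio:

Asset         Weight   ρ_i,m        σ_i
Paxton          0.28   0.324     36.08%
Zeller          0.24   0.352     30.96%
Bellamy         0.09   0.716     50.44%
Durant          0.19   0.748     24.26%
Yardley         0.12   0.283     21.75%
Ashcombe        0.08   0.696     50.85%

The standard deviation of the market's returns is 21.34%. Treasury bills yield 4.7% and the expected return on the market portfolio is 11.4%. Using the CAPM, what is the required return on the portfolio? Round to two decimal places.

9.77%

β_Paxton = 0.324 × 36.08% / 21.34% = 0.5478
β_Zeller = 0.352 × 30.96% / 21.34% = 0.5107
β_Bellamy = 0.716 × 50.44% / 21.34% = 1.6924
β_Durant = 0.748 × 24.26% / 21.34% = 0.8504
β_Yardley = 0.283 × 21.75% / 21.34% = 0.2884
β_Ashcombe = 0.696 × 50.85% / 21.34% = 1.6585
β_P = Σ w_i β_i = 0.28×0.5478 + 0.24×0.5107 + 0.09×1.6924 + 0.19×0.8504 + 0.12×0.2884 + 0.08×1.6585 = 0.7571
MRP = 11.4% − 4.7% = 6.70%
E(R_P) = R_f + β_P × MRP = 4.7% + 0.7571 × 6.7% = 9.77%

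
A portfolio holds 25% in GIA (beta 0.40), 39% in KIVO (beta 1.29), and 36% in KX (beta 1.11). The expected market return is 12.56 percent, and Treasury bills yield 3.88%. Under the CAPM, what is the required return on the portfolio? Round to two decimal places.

12.58%

β_P = Σ w_i β_i = 0.25×0.40 + 0.39×1.29 + 0.36×1.11 = 1.0027
MRP = 12.56% − 3.88% = 8.68%
E(R_P) = R_f + β_P × MRP = 3.88% + 1.0027 × 8.68% = 12.58%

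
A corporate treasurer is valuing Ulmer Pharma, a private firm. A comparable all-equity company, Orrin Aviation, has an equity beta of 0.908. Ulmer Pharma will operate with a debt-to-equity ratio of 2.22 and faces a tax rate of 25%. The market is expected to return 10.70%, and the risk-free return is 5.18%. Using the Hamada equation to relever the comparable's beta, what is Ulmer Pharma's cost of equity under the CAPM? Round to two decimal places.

β_L = β_U × [1 + (1 − t)(D/E)] = 0.908 × [1 + (1 − 0.25) × 2.22]
    = 0.908 × [1 + 0.75 × 2.22] = 0.908 × 2.6650 = 2.4198
MRP = 10.70% − 5.18% = 5.52%
E(R) = R_f + β_L × MRP = 5.18% + 2.4198 × 5.52% = 18.54%

18.54%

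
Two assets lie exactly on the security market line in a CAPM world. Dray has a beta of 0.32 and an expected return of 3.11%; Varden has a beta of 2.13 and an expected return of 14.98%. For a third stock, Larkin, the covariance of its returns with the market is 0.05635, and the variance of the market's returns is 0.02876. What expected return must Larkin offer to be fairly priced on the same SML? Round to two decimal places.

MRP = (14.98% − 3.11%) / (2.13 − 0.32) = 6.5580%
R_f = 3.11% − 0.32 × 6.5580% = 1.0114%
β_Larkin = Cov / Var(R_m) = 0.05635 / 0.02876 = 1.9593
E(R_Larkin) = R_f + β × MRP = 1.0114% + 1.9593 × 6.5580% = 13.86%

13.86%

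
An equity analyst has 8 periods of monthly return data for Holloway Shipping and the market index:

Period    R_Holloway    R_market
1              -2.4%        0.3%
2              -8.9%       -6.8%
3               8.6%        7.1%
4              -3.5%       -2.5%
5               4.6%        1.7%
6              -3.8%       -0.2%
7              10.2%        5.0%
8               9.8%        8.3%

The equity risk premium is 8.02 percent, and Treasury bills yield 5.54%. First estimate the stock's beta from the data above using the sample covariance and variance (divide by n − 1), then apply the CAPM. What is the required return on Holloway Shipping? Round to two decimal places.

Mean R_i = (-2.4 − 8.9 + 8.6 − 3.5 + 4.6 − 3.8 + 10.2 + 9.8) / 8 = 1.8250%
Mean R_m = (0.3 − 6.8 + 7.1 − 2.5 + 1.7 − 0.2 + 5.0 + 8.3) / 8 = 1.6125%
Σ(R_i − R̄_i)(R_m − R̄_m) = 246.9875  ⇒  Cov = 246.9875 / 7 = 35.2839
Σ(R_m − R̄_m)² = 179.0088  ⇒  Var(R_m) = 179.0088 / 7 = 25.5727
β = Cov / Var(R_m) = 35.2839 / 25.5727 = 1.3797
E(R) = R_f + β × MRP = 5.54% + 1.3797 × 8.02% = 16.61%

16.61%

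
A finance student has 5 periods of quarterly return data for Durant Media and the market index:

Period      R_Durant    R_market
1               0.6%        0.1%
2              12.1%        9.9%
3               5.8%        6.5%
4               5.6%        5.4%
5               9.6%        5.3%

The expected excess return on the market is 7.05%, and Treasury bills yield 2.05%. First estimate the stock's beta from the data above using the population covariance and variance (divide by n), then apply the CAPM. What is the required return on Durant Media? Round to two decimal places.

Mean R_i = (0.6 + 12.1 + 5.8 + 5.6 + 9.6) / 5 = 6.7400%
Mean R_m = (0.1 + 9.9 + 6.5 + 5.4 + 5.3) / 5 = 5.4400%
Σ(R_i − R̄_i)(R_m − R̄_m) = 55.3420  ⇒  Cov = 55.3420 / 5 = 11.0684
Σ(R_m − R̄_m)² = 49.5520  ⇒  Var(R_m) = 49.5520 / 5 = 9.9104
β = Cov / Var(R_m) = 11.0684 / 9.9104 = 1.1168
E(R) = R_f + β × MRP = 2.05% + 1.1168 × 7.05% = 9.92%

9.92%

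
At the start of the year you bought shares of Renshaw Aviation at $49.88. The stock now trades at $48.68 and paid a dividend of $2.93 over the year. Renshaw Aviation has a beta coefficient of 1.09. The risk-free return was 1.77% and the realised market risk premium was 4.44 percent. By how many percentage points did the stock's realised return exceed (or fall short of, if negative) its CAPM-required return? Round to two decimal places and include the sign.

Realised HPR = (P1 + D1 − P0) / P0 = (48.68 + 2.93 − 49.88) / 49.88 = 1.73 / 49.88 = 3.4683%
CAPM required = R_f + β·MRP = 1.77% + 1.09 × 4.44% = 6.6096%
α = realised − required = 3.4683% − 6.6096% = -3.14%

-3.14%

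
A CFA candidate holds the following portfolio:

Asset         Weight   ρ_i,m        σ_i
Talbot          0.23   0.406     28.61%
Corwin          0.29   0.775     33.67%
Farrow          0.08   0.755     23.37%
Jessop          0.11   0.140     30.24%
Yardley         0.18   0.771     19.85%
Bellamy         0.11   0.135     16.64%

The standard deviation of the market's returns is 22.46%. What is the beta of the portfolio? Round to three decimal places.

0.673

β_Talbot = 0.406 × 28.61% / 22.46% = 0.5172
β_Corwin = 0.775 × 33.67% / 22.46% = 1.1618
β_Farrow = 0.755 × 23.37% / 22.46% = 0.7856
β_Jessop = 0.140 × 30.24% / 22.46% = 0.1885
β_Yardley = 0.771 × 19.85% / 22.46% = 0.6814
β_Bellamy = 0.135 × 16.64% / 22.46% = 0.1000
β_P = Σ w_i β_i = 0.23×0.5172 + 0.29×1.1618 + 0.08×0.7856 + 0.11×0.1885 + 0.18×0.6814 + 0.11×0.1000 = 0.6731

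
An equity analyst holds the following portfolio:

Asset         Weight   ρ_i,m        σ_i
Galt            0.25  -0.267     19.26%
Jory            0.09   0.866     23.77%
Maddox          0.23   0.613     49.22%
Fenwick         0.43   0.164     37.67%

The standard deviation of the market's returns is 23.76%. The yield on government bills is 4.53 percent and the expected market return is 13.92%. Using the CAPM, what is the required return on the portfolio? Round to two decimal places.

β_Galt = -0.267 × 19.26% / 23.76% = -0.2164
β_Jory = 0.866 × 23.77% / 23.76% = 0.8664
β_Maddox = 0.613 × 49.22% / 23.76% = 1.2699
β_Fenwick = 0.164 × 37.67% / 23.76% = 0.2600
β_P = Σ w_i β_i = 0.25×-0.2164 + 0.09×0.8664 + 0.23×1.2699 + 0.43×0.2600 = 0.4278
MRP = 13.92% − 4.53% = 9.39%
E(R_P) = R_f + β_P × MRP = 4.53% + 0.4278 × 9.39% = 8.55%

8.55%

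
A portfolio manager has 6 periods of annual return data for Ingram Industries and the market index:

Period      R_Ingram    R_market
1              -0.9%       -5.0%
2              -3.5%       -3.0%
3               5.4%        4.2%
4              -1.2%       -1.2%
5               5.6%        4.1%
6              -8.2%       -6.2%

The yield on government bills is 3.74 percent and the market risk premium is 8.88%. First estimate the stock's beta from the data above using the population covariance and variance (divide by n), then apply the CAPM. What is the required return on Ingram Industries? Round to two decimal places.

Mean R_i = (-0.9 − 3.5 + 5.4 − 1.2 + 5.6 − 8.2) / 6 = -0.4667%
Mean R_m = (-5.0 − 3.0 + 4.2 − 1.2 + 4.1 − 6.2) / 6 = -1.1833%
Σ(R_i − R̄_i)(R_m − R̄_m) = 109.6067  ⇒  Cov = 109.6067 / 6 = 18.2678
Σ(R_m − R̄_m)² = 99.9283  ⇒  Var(R_m) = 99.9283 / 6 = 16.6547
β = Cov / Var(R_m) = 18.2678 / 16.6547 = 1.0969
E(R) = R_f + β × MRP = 3.74% + 1.0969 × 8.88% = 13.48%

13.48%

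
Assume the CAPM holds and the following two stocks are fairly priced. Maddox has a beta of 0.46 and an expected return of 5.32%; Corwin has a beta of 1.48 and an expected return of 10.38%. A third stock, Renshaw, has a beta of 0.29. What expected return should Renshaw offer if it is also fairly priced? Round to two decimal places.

MRP (SML slope) = (10.38% − 5.32%) / (1.48 − 0.46) = 5.06% / 1.02 = 4.9608%
R_f (intercept) = 5.32% − 0.46 × 4.9608% = 3.0380%
E(R_Renshaw) = R_f + β × MRP = 3.0380% + 0.29 × 4.9608% = 4.48%

4.48%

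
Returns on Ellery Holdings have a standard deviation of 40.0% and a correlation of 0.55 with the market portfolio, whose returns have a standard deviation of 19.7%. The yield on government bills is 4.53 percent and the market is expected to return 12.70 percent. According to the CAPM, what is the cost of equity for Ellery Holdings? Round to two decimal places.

β = ρ × σ_i / σ_m = 0.55 × 40.0% / 19.7% = 1.1168
MRP = 12.70% − 4.53% = 8.17%
E(R) = 4.53% + 1.1168 × 8.17% = 13.65%

13.65%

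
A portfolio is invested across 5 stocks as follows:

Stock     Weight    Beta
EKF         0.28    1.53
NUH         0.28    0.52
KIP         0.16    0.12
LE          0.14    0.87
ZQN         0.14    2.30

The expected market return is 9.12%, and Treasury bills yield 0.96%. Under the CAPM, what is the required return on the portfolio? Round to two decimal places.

9.42%

β_P = Σ w_i β_i = 0.28×1.53 + 0.28×0.52 + 0.16×0.12 + 0.14×0.87 + 0.14×2.30 = 1.0370
MRP = 9.12% − 0.96% = 8.16%
E(R_P) = R_f + β_P × MRP = 0.96% + 1.0370 × 8.16% = 9.42%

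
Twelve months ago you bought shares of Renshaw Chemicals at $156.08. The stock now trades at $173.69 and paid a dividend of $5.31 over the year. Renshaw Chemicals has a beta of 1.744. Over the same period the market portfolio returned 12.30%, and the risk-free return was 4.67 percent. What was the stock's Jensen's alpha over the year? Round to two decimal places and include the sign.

Realised HPR = (P1 + D1 − P0) / P0 = (173.69 + 5.31 − 156.08) / 156.08 = 22.92 / 156.08 = 14.6848%
MRP = 12.30% − 4.67% = 7.63%
CAPM required = R_f + β·MRP = 4.67% + 1.744 × 7.63% = 17.97672%
α = realised − required = 14.6848% − 17.97672% = -3.29%

-3.29%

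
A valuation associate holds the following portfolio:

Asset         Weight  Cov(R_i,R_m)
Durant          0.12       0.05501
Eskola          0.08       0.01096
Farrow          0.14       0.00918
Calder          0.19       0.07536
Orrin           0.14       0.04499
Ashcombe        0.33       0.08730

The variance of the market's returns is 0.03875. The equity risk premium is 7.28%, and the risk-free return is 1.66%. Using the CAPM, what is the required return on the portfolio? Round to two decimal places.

12.59%

β_Durant = 0.05501 / 0.03875 = 1.4196
β_Eskola = 0.01096 / 0.03875 = 0.2828
β_Farrow = 0.00918 / 0.03875 = 0.2369
β_Calder = 0.07536 / 0.03875 = 1.9448
β_Orrin = 0.04499 / 0.03875 = 1.1610
β_Ashcombe = 0.08730 / 0.03875 = 2.2529
β_P = Σ w_i β_i = 0.12×1.4196 + 0.08×0.2828 + 0.14×0.2369 + 0.19×1.9448 + 0.14×1.1610 + 0.33×2.2529 = 1.5017
E(R_P) = R_f + β_P × MRP = 1.66% + 1.5017 × 7.28% = 12.59%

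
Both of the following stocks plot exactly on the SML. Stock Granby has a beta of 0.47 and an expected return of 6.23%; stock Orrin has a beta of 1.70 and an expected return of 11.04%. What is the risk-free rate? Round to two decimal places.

4.39%

Both satisfy E(R) = R_f + β·MRP, so the slope of the SML is
MRP = (11.04% − 6.23%) / (1.70 − 0.47) = 4.81% / 1.23 = 3.9106%
R_f = E(R_Granby) − β_Granby·MRP = 6.23% − 0.47 × 3.9106% = 4.3920%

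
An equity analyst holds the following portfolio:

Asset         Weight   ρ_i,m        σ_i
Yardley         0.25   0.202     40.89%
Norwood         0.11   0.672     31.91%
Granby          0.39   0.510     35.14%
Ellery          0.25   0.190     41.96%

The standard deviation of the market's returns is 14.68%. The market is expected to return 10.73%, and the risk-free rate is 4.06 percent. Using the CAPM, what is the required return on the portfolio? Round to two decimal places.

10.15%

β_Yardley = 0.202 × 40.89% / 14.68% = 0.5627
β_Norwood = 0.672 × 31.91% / 14.68% = 1.4607
β_Granby = 0.510 × 35.14% / 14.68% = 1.2208
β_Ellery = 0.190 × 41.96% / 14.68% = 0.5431
β_P = Σ w_i β_i = 0.25×0.5627 + 0.11×1.4607 + 0.39×1.2208 + 0.25×0.5431 = 0.9132
MRP = 10.73% − 4.06% = 6.67%
E(R_P) = R_f + β_P × MRP = 4.06% + 0.9132 × 6.67% = 10.15%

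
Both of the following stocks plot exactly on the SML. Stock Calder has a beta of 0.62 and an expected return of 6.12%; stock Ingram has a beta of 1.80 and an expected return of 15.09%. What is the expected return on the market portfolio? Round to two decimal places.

Both satisfy E(R) = R_f + β·MRP, so the slope of the SML is
MRP = (15.09% − 6.12%) / (1.80 − 0.62) = 8.97% / 1.18 = 7.6017%
R_f = E(R_Calder) − β_Calder·MRP = 6.12% − 0.62 × 7.6017% = 1.4069%
E(R_m) = R_f + MRP = 1.4069% + 7.6017% = 9.01%

9.01%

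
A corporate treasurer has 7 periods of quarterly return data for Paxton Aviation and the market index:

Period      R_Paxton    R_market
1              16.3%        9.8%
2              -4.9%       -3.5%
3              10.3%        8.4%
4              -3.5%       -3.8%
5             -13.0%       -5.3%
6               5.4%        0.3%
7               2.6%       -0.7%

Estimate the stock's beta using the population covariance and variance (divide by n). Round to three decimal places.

1.539

Mean R_i = (16.3 − 4.9 + 10.3 − 3.5 − 13.0 + 5.4 + 2.6) / 7 = 1.8857%
Mean R_m = (9.8 − 3.5 + 8.4 − 3.8 − 5.3 + 0.3 − 0.7) / 7 = 0.7429%
Σ(R_i − R̄_i)(R_m − R̄_m) = 335.6043  ⇒  Cov = 335.6043 / 7 = 47.9435
Σ(R_m − R̄_m)² = 218.0971  ⇒  Var(R_m) = 218.0971 / 7 = 31.1567
β = Cov / Var(R_m) = 47.9435 / 31.1567 = 1.5388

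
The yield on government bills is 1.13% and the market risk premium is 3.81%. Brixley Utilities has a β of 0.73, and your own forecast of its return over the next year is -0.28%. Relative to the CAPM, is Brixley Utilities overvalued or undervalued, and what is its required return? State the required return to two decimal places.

Overvalued; required return 3.91%

Required return = R_f + β·MRP = 1.13% + 0.73 × 3.81% = 3.91%
Forecast -0.28% < required 3.91% → the stock plots below the SML → overvalued.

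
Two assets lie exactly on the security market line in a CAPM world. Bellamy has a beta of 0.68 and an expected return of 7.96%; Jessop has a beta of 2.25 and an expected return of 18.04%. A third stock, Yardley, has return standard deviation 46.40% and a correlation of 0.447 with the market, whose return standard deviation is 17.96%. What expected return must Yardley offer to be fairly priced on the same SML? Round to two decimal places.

11.01%

MRP = (18.04% − 7.96%) / (2.25 − 0.68) = 6.4204%
R_f = 7.96% − 0.68 × 6.4204% = 3.5941%
β_Yardley = ρ·σ_i/σ_m = 0.447 × 46.40 / 17.96 = 1.1548
E(R_Yardley) = R_f + β × MRP = 3.5941% + 1.1548 × 6.4204% = 11.01%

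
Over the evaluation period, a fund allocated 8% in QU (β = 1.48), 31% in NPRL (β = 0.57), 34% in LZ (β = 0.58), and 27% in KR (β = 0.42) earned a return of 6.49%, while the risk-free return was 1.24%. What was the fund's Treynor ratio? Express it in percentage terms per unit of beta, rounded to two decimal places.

8.67%

β_P = 0.08×1.48 + 0.31×0.57 + 0.34×0.58 + 0.27×0.42 = 0.6057
Treynor = (R_P − R_f) / β_P = (6.49% − 1.24%) / 0.6057 = 5.25% / 0.6057 = 8.67%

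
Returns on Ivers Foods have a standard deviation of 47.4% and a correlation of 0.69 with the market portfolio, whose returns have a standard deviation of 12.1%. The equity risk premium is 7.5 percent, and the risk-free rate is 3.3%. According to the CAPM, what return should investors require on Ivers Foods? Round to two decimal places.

23.57%

β = ρ × σ_i / σ_m = 0.69 × 47.4% / 12.1% = 2.7030
E(R) = 3.3% + 2.7030 × 7.5% = 23.57%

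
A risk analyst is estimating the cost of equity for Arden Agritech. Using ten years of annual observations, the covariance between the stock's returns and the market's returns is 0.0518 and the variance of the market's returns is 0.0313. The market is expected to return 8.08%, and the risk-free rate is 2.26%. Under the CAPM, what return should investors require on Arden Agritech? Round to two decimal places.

β = Cov(R_i, R_m) / Var(R_m) = 0.0518 / 0.0313 = 1.6550
MRP = 8.08% − 2.26% = 5.82%
E(R) = R_f + β × MRP = 2.26% + 1.6550 × 5.82% = 11.89%

11.89%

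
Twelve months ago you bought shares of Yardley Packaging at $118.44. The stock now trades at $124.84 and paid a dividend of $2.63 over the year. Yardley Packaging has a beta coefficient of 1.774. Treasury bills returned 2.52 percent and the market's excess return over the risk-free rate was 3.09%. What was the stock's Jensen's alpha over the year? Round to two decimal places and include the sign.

Realised HPR = (P1 + D1 − P0) / P0 = (124.84 + 2.63 − 118.44) / 118.44 = 9.03 / 118.44 = 7.6241%
CAPM required = R_f + β·MRP = 2.52% + 1.774 × 3.09% = 8.00166%
α = realised − required = 7.6241% − 8.00166% = -0.38%

-0.38%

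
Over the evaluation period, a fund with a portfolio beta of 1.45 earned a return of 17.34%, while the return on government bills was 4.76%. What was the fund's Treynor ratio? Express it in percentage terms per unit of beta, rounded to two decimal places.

8.68%

Treynor = (R_P − R_f) / β_P = (17.34% − 4.76%) / 1.4500 = 12.58% / 1.4500 = 8.68%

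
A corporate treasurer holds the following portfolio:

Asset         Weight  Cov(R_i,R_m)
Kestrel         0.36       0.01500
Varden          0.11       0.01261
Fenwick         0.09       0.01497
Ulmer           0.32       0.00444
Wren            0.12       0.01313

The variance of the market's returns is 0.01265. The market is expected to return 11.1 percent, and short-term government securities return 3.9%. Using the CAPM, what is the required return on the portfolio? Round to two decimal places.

β_Kestrel = 0.01500 / 0.01265 = 1.1858
β_Varden = 0.01261 / 0.01265 = 0.9968
β_Fenwick = 0.01497 / 0.01265 = 1.1834
β_Ulmer = 0.00444 / 0.01265 = 0.3510
β_Wren = 0.01313 / 0.01265 = 1.0379
β_P = Σ w_i β_i = 0.36×1.1858 + 0.11×0.9968 + 0.09×1.1834 + 0.32×0.3510 + 0.12×1.0379 = 0.8799
MRP = 11.1% − 3.9% = 7.20%
E(R_P) = R_f + β_P × MRP = 3.9% + 0.8799 × 7.2% = 10.24%

10.24%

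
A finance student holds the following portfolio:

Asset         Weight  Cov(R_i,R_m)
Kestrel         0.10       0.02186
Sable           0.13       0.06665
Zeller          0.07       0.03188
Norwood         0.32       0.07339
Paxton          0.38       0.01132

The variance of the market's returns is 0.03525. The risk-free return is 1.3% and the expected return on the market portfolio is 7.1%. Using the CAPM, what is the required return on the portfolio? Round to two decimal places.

8.02%

β_Kestrel = 0.02186 / 0.03525 = 0.6201
β_Sable = 0.06665 / 0.03525 = 1.8908
β_Zeller = 0.03188 / 0.03525 = 0.9044
β_Norwood = 0.07339 / 0.03525 = 2.0820
β_Paxton = 0.01132 / 0.03525 = 0.3211
β_P = Σ w_i β_i = 0.10×0.6201 + 0.13×1.8908 + 0.07×0.9044 + 0.32×2.0820 + 0.38×0.3211 = 1.1594
MRP = 7.1% − 1.3% = 5.80%
E(R_P) = R_f + β_P × MRP = 1.3% + 1.1594 × 5.8% = 8.02%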